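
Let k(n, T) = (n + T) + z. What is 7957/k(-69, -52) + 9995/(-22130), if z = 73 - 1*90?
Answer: -8873386/152697 ≈ -58.111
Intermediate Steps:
z = -17 (z = 73 - 90 = -17)
k(n, T) = -17 + T + n (k(n, T) = (n + T) - 17 = (T + n) - 17 = -17 + T + n)
7957/k(-69, -52) + 9995/(-22130) = 7957/(-17 - 52 - 69) + 9995/(-22130) = 7957/(-138) + 9995*(-1/22130) = 7957*(-1/138) - 1999/4426 = -7957/138 - 1999/4426 = -8873386/152697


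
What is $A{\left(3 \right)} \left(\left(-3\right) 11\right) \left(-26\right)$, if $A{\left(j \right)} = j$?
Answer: $2574$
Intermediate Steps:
$A{\left(3 \right)} \left(\left(-3\right) 11\right) \left(-26\right) = 3 \left(\left(-3\right) 11\right) \left(-26\right) = 3 \left(-33\right) \left(-26\right) = \left(-99\right) \left(-26\right) = 2574$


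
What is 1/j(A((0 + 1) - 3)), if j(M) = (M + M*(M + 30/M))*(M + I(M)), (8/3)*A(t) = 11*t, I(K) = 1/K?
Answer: -704/529295 ≈ -0.0013301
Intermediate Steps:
A(t) = 33*t/8 (A(t) = 3*(11*t)/8 = 33*t/8)
j(M) = (M + 1/M)*(M + M*(M + 30/M)) (j(M) = (M + M*(M + 30/M))*(M + 1/M) = (M + 1/M)*(M + M*(M + 30/M)))
1/j(A((0 + 1) - 3)) = 1/(1 + (33*((0 + 1) - 3)/8)**2 + (33*((0 + 1) - 3)/8)**3 + 30/((33*((0 + 1) - 3)/8)) + 31*(33*((0 + 1) - 3)/8)) = 1/(1 + (33*(1 - 3)/8)**2 + (33*(1 - 3)/8)**3 + 30/((33*(1 - 3)/8)) + 31*(33*(1 - 3)/8)) = 1/(1 + ((33/8)*(-2))**2 + ((33/8)*(-2))**3 + 30/(((33/8)*(-2))) + 31*((33/8)*(-2))) = 1/(1 + (-33/4)**2 + (-33/4)**3 + 30/(-33/4) + 31*(-33/4)) = 1/(1 + 1089/16 - 35937/64 + 30*(-4/33) - 1023/4) = 1/(1 + 1089/16 - 35937/64 - 40/11 - 1023/4) = 1/(-529295/704) = -704/529295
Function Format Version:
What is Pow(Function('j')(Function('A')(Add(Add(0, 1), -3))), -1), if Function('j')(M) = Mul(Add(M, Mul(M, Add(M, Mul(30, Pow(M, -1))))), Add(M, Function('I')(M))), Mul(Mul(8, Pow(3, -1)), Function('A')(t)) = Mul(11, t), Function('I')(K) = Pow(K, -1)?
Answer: Rational(-704, 529295) ≈ -0.0013301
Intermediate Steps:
Function('A')(t) = Mul(Rational(33, 8), t) (Function('A')(t) = Mul(Rational(3, 8), Mul(11, t)) = Mul(Rational(33, 8), t))
Function('j')(M) = Mul(Add(M, Pow(M, -1)), Add(M, Mul(M, Add(M, Mul(30, Pow(M, -1)))))) (Function('j')(M) = Mul(Add(M, Mul(M, Add(M, Mul(30, Pow(M, -1))))), Add(M, Pow(M, -1))) = Mul(Add(M, Pow(M, -1)), Add(M, Mul(M, Add(M, Mul(30, Pow(M, -1)))))))
Pow(Function('j')(Function('A')(Add(Add(0, 1), -3))), -1) = Pow(Add(1, Pow(Mul(Rational(33, 8), Add(Add(0, 1), -3)), 2), Pow(Mul(Rational(33, 8), Add(Add(0, 1), -3)), 3), Mul(30, Pow(Mul(Rational(33, 8), Add(Add(0, 1), -3)), -1)), Mul(31, Mul(Rational(33, 8), Add(Add(0, 1), -3)))), -1) = Pow(Add(1, Pow(Mul(Rational(33, 8), Add(1, -3)), 2), Pow(Mul(Rational(33, 8), Add(1, -3)), 3), Mul(30, Pow(Mul(Rational(33, 8), Add(1, -3)), -1)), Mul(31, Mul(Rational(33, 8), Add(1, -3)))), -1) = Pow(Add(1, Pow(Mul(Rational(33, 8), -2), 2), Pow(Mul(Rational(33, 8), -2), 3), Mul(30, Pow(Mul(Rational(33, 8), -2), -1)), Mul(31, Mul(Rational(33, 8), -2))), -1) = Pow(Add(1, Pow(Rational(-33, 4), 2), Pow(Rational(-33, 4), 3), Mul(30, Pow(Rational(-33, 4), -1)), Mul(31, Rational(-33, 4))), -1) = Pow(Add(1, Rational(1089, 16), Rational(-35937, 64), Mul(30, Rational(-4, 33)), Rational(-1023, 4)), -1) = Pow(Add(1, Rational(1089, 16), Rational(-35937, 64), Rational(-40, 11), Rational(-1023, 4)), -1) = Pow(Rational(-529295, 704), -1) = Rational(-704, 529295)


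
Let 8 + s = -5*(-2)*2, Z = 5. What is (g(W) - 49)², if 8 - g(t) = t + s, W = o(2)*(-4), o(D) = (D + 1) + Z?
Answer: 441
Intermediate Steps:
o(D) = 6 + D (o(D) = (D + 1) + 5 = (1 + D) + 5 = 6 + D)
W = -32 (W = (6 + 2)*(-4) = 8*(-4) = -32)
s = 12 (s = -8 - 5*(-2)*2 = -8 + 10*2 = -8 + 20 = 12)
g(t) = -4 - t (g(t) = 8 - (t + 12) = 8 - (12 + t) = 8 + (-12 - t) = -4 - t)
(g(W) - 49)² = ((-4 - 1*(-32)) - 49)² = ((-4 + 32) - 49)² = (28 - 49)² = (-21)² = 441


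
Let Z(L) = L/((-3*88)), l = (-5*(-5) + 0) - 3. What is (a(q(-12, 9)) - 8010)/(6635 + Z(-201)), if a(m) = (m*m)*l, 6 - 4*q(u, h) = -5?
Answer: -690239/583947 ≈ -1.1820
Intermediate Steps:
q(u, h) = 11/4 (q(u, h) = 3/2 - ¼*(-5) = 3/2 + 5/4 = 11/4)
l = 22 (l = (25 + 0) - 3 = 25 - 3 = 22)
Z(L) = -L/264 (Z(L) = L/(-264) = L*(-1/264) = -L/264)
a(m) = 22*m² (a(m) = (m*m)*22 = m²*22 = 22*m²)
(a(q(-12, 9)) - 8010)/(6635 + Z(-201)) = (22*(11/4)² - 8010)/(6635 - 1/264*(-201)) = (22*(121/16) - 8010)/(6635 + 67/88) = (1331/8 - 8010)/(583947/88) = -62749/8*88/583947 = -690239/583947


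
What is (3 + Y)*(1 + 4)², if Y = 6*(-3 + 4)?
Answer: 225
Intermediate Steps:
Y = 6 (Y = 6*1 = 6)
(3 + Y)*(1 + 4)² = (3 + 6)*(1 + 4)² = 9*5² = 9*25 = 225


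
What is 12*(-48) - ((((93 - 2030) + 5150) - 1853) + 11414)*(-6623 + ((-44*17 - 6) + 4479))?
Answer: 37018476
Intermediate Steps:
12*(-48) - ((((93 - 2030) + 5150) - 1853) + 11414)*(-6623 + ((-44*17 - 6) + 4479)) = -576 - (((-1937 + 5150) - 1853) + 11414)*(-6623 + ((-748 - 6) + 4479)) = -576 - ((3213 - 1853) + 11414)*(-6623 + (-754 + 4479)) = -576 - (1360 + 11414)*(-6623 + 3725) = -576 - 12774*(-2898) = -576 - 1*(-37019052) = -576 + 37019052 = 37018476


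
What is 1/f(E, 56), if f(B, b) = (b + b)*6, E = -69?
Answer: 1/672 ≈ 0.0014881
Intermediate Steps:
f(B, b) = 12*b (f(B, b) = (2*b)*6 = 12*b)
1/f(E, 56) = 1/(12*56) = 1/672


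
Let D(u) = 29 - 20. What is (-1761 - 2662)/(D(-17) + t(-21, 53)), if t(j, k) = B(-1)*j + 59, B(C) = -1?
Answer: -4423/89 ≈ -49.697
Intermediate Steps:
D(u) = 9
t(j, k) = 59 - j (t(j, k) = -j + 59 = 59 - j)
(-1761 - 2662)/(D(-17) + t(-21, 53)) = (-1761 - 2662)/(9 + (59 - 1*(-21))) = -4423/(9 + (59 + 21)) = -4423/(9 + 80) = -4423/89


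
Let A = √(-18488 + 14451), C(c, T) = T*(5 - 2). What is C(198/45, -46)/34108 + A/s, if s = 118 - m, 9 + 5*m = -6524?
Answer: -69/17054 + 5*I*√4037/7123 ≈ -0.004046 + 0.0446*I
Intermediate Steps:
m = -6533/5 (m = -9/5 + (⅕)*(-6524) = -9/5 - 6524/5 = -6533/5 ≈ -1306.6)
C(c, T) = 3*T (C(c, T) = T*3 = 3*T)
A = I*√4037 (A = √(-4037) = I*√4037 ≈ 63.537*I)
s = 7123/5 (s = 118 - 1*(-6533/5) = 118 + 6533/5 = 7123/5 ≈ 1424.6)
C(198/45, -46)/34108 + A/s = (3*(-46))/34108 + (I*√4037)/(7123/5) = -138*1/34108 + (I*√4037)*(5/7123) = -69/17054 + 5*I*√4037/7123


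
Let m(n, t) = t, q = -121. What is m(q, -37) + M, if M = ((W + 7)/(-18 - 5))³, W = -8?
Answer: -450178/12167 ≈ -37.000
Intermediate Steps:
M = 1/12167 (M = ((-8 + 7)/(-18 - 5))³ = (-1/(-23))³ = (-1*(-1/23))³ = (1/23)³ = 1/12167 ≈ 8.2190e-5)
m(q, -37) + M = -37 + 1/12167 = -450178/12167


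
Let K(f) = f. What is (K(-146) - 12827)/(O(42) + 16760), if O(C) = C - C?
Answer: -12973/16760 ≈ -0.77404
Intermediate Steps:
O(C) = 0
(K(-146) - 12827)/(O(42) + 16760) = (-146 - 12827)/(0 + 16760) = -12973/16760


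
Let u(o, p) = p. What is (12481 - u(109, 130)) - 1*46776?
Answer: -34425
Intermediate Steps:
(12481 - u(109, 130)) - 1*46776 = (12481 - 1*130) - 1*46776 = (12481 - 130) - 46776 = 12351 - 46776 = -34425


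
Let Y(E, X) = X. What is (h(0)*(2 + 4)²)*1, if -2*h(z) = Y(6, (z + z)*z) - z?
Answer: 0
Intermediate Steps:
h(z) = z/2 - z² (h(z) = -((z + z)*z - z)/2 = -((2*z)*z - z)/2 = -(2*z² - z)/2 = -(-z + 2*z²)/2 = z/2 - z²)
(h(0)*(2 + 4)²)*1 = ((0*(½ - 1*0))*(2 + 4)²)*1 = ((0*(½ + 0))*6²)*1 = ((0*(½))*36)*1 = (0*36)*1 = 0*1 = 0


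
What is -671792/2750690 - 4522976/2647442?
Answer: -3554958802376/1820573058745 ≈ -1.9527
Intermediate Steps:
-671792/2750690 - 4522976/2647442 = -671792*1/2750690 - 4522976*1/2647442 = -335896/1375345 - 2261488/1323721 = -3554958802376/1820573058745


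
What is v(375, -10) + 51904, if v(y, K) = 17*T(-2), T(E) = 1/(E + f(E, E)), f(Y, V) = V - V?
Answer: 103791/2 ≈ 51896.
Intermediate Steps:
f(Y, V) = 0
T(E) = 1/E (T(E) = 1/(E + 0) = 1/E)
v(y, K) = -17/2 (v(y, K) = 17/(-2) = 17*(-1/2) = -17/2)
v(375, -10) + 51904 = -17/2 + 51904 = 103791/2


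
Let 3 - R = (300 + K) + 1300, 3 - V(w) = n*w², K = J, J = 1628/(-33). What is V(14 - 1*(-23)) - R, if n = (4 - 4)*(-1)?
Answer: 4652/3 ≈ 1550.7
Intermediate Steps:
n = 0 (n = 0*(-1) = 0)
J = -148/3 (J = 1628*(-1/33) = -148/3 ≈ -49.333)
K = -148/3 ≈ -49.333
V(w) = 3 (V(w) = 3 - 0*w² = 3 - 1*0 = 3 + 0 = 3)
R = -4643/3 (R = 3 - ((300 - 148/3) + 1300) = 3 - (752/3 + 1300) = 3 - 1*4652/3 = 3 - 4652/3 = -4643/3 ≈ -1547.7)
V(14 - 1*(-23)) - R = 3 - 1*(-4643/3) = 3 + 4643/3 = 4652/3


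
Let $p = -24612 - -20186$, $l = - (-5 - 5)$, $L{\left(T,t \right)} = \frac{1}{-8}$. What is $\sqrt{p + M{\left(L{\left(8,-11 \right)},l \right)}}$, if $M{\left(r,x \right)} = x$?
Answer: $8 i \sqrt{69} \approx 66.453 i$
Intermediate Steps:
$L{\left(T,t \right)} = - \frac{1}{8}$
$l = 10$ ($l = \left(-1\right) \left(-10\right) = 10$)
$p = -4426$ ($p = -24612 + 20186 = -4426$)
$\sqrt{p + M{\left(L{\left(8,-11 \right)},l \right)}} = \sqrt{-4426 + 10} = \sqrt{-4416} = 8 i \sqrt{69}$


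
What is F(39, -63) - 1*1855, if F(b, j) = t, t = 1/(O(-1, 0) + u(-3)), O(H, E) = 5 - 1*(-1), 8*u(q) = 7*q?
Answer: -50077/27 ≈ -1854.7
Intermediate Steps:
u(q) = 7*q/8 (u(q) = (7*q)/8 = 7*q/8)
O(H, E) = 6 (O(H, E) = 5 + 1 = 6)
t = 8/27 (t = 1/(6 + (7/8)*(-3)) = 1/(6 - 21/8) = 1/(27/8) = 8/27 ≈ 0.29630)
F(b, j) = 8/27
F(39, -63) - 1*1855 = 8/27 - 1*1855 = 8/27 - 1855 = -50077/27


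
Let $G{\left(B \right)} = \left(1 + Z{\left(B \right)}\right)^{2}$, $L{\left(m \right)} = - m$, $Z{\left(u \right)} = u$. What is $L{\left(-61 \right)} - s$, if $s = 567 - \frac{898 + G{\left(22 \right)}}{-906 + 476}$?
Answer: $- \frac{219007}{430} \approx -509.32$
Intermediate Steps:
$G{\left(B \right)} = \left(1 + B\right)^{2}$
$s = \frac{245237}{430}$ ($s = 567 - \frac{898 + \left(1 + 22\right)^{2}}{-906 + 476} = 567 - \frac{898 + 23^{2}}{-430} = 567 - \left(898 + 529\right) \left(- \frac{1}{430}\right) = 567 - 1427 \left(- \frac{1}{430}\right) = 567 - - \frac{1427}{430} = 567 + \frac{1427}{430} = \frac{245237}{430} \approx 570.32$)
$L{\left(-61 \right)} - s = \left(-1\right) \left(-61\right) - \frac{245237}{430} = 61 - \frac{245237}{430} = - \frac{219007}{430}$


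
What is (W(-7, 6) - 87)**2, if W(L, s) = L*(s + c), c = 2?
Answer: 20449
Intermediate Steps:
W(L, s) = L*(2 + s) (W(L, s) = L*(s + 2) = L*(2 + s))
(W(-7, 6) - 87)**2 = (-7*(2 + 6) - 87)**2 = (-7*8 - 87)**2 = (-56 - 87)**2 = (-143)**2 = 20449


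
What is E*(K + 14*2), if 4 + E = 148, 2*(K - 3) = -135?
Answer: -5256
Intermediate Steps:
K = -129/2 (K = 3 + (½)*(-135) = 3 - 135/2 = -129/2 ≈ -64.500)
E = 144 (E = -4 + 148 = 144)
E*(K + 14*2) = 144*(-129/2 + 14*2) = 144*(-129/2 + 28) = 144*(-73/2) = -5256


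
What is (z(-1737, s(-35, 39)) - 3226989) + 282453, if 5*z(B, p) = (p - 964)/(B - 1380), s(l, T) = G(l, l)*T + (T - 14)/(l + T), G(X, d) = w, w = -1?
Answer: -61187456751/20780 ≈ -2.9445e+6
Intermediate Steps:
G(X, d) = -1
s(l, T) = -T + (-14 + T)/(T + l) (s(l, T) = -T + (T - 14)/(l + T) = -T + (-14 + T)/(T + l))
z(B, p) = (-964 + p)/(5*(-1380 + B)) (z(B, p) = ((p - 964)/(B - 1380))/5 = ((-964 + p)/(-1380 + B))/5 = (-964 + p)/(5*(-1380 + B)))
(z(-1737, s(-35, 39)) - 3226989) + 282453 = ((-964 + (-14 + 39 - 1*39² - 1*39*(-35))/(39 - 35))/(5*(-1380 - 1737)) - 3226989) + 282453 = ((⅕)*(-964 + (-14 + 39 - 1*1521 + 1365)/4)/(-3117) - 3226989) + 282453 = ((⅕)*(-1/3117)*(-964 + (-14 + 39 - 1521 + 1365)/4) - 3226989) + 282453 = ((⅕)*(-1/3117)*(-964 + (¼)*(-131)) - 3226989) + 282453 = ((⅕)*(-1/3117)*(-964 - 131/4) - 3226989) + 282453 = ((⅕)*(-1/3117)*(-3987/4) - 3226989) + 282453 = (1329/20780 - 3226989) + 282453 = -67056830091/20780 + 282453 = -61187456751/20780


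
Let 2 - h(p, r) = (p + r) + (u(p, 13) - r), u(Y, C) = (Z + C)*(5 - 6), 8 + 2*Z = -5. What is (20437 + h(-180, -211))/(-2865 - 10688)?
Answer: -41251/27106 ≈ -1.5218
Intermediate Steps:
Z = -13/2 (Z = -4 + (1/2)*(-5) = -4 - 5/2 = -13/2 ≈ -6.5000)
u(Y, C) = 13/2 - C (u(Y, C) = (-13/2 + C)*(5 - 6) = (-13/2 + C)*(-1) = 13/2 - C)
h(p, r) = 17/2 - p (h(p, r) = 2 - ((p + r) + ((13/2 - 1*13) - r)) = 2 - ((p + r) + ((13/2 - 13) - r)) = 2 - ((p + r) + (-13/2 - r)) = 2 - (-13/2 + p) = 2 + (13/2 - p) = 17/2 - p)
(20437 + h(-180, -211))/(-2865 - 10688) = (20437 + (17/2 - 1*(-180)))/(-2865 - 10688) = (20437 + (17/2 + 180))/(-13553) = (20437 + 377/2)*(-1/13553) = (41251/2)*(-1/13553) = -41251/27106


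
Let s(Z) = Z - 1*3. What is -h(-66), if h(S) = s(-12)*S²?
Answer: 65340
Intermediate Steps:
s(Z) = -3 + Z (s(Z) = Z - 3 = -3 + Z)
h(S) = -15*S² (h(S) = (-3 - 12)*S² = -15*S²)
-h(-66) = -(-15)*(-66)² = -(-15)*4356 = -1*(-65340) = 65340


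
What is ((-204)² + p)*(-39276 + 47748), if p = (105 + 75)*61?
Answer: 445593312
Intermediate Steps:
p = 10980 (p = 180*61 = 10980)
((-204)² + p)*(-39276 + 47748) = ((-204)² + 10980)*(-39276 + 47748) = (41616 + 10980)*8472 = 52596*8472 = 445593312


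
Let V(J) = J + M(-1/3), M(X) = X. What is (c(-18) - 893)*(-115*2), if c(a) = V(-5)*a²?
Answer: 602830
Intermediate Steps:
V(J) = -⅓ + J (V(J) = J - 1/3 = J - 1*⅓ = J - ⅓ = -⅓ + J)
c(a) = -16*a²/3 (c(a) = (-⅓ - 5)*a² = -16*a²/3)
(c(-18) - 893)*(-115*2) = (-16/3*(-18)² - 893)*(-115*2) = (-16/3*324 - 893)*(-230) = (-1728 - 893)*(-230) = -2621*(-230) = 602830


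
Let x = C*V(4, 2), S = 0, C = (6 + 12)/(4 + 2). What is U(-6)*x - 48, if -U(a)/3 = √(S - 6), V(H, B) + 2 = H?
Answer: -48 - 18*I*√6 ≈ -48.0 - 44.091*I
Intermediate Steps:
V(H, B) = -2 + H
C = 3 (C = 18/6 = 18*(⅙) = 3)
U(a) = -3*I*√6 (U(a) = -3*√(0 - 6) = -3*I*√6)
x = 6 (x = 3*(-2 + 4) = 3*2 = 6)
U(-6)*x - 48 = -3*I*√6*6 - 48 = -18*I*√6 - 48 = -48 - 18*I*√6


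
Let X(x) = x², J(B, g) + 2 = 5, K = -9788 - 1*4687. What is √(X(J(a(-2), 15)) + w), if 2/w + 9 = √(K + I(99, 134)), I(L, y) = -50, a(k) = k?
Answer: √((79 - 45*I*√581)/(9 - 5*I*√581)) ≈ 2.9998 - 0.00275*I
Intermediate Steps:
K = -14475 (K = -9788 - 4687 = -14475)
J(B, g) = 3 (J(B, g) = -2 + 5 = 3)
w = 2/(-9 + 5*I*√581) (w = 2/(-9 + √(-14475 - 50)) = 2/(-9 + √(-14525)) = 2/(-9 + 5*I*√581) ≈ -0.0012324 - 0.016503*I)
√(X(J(a(-2), 15)) + w) = √(3² + (-9/7303 - 5*I*√581/7303)) = √(9 + (-9/7303 - 5*I*√581/7303)) = √(65718/7303 - 5*I*√581/7303)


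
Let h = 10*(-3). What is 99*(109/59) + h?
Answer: 9021/59 ≈ 152.90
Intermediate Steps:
h = -30
99*(109/59) + h = 99*(109/59) - 30 = 10791/59 - 30 = 9021/59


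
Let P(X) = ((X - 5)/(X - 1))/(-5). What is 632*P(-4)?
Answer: -5688/25 ≈ -227.52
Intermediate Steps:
P(X) = -(-5 + X)/(5*(-1 + X)) (P(X) = ((-5 + X)/(-1 + X))*(-⅕) = -(-5 + X)/(5*(-1 + X)))
632*P(-4) = 632*((5 - 1*(-4))/(5*(-1 - 4))) = 632*((⅕)*(5 + 4)/(-5)) = 632*((⅕)*(-⅕)*9) = 632*(-9/25) = -5688/25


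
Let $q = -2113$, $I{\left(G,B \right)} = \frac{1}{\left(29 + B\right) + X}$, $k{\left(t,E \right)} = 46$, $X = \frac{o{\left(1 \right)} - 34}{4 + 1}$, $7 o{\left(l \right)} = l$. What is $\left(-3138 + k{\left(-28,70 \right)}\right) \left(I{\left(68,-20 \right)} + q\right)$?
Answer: $\frac{254748334}{39} \approx 6.532 \cdot 10^{6}$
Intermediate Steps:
$o{\left(l \right)} = \frac{l}{7}$
$X = - \frac{237}{35}$ ($X = \frac{\frac{1}{7} \cdot 1 - 34}{4 + 1} = \frac{\frac{1}{7} - 34}{5} = \left(- \frac{237}{7}\right) \frac{1}{5} = - \frac{237}{35} \approx -6.7714$)
$I{\left(G,B \right)} = \frac{1}{\frac{778}{35} + B}$ ($I{\left(G,B \right)} = \frac{1}{\left(29 + B\right) - \frac{237}{35}} = \frac{1}{\frac{778}{35} + B}$)
$\left(-3138 + k{\left(-28,70 \right)}\right) \left(I{\left(68,-20 \right)} + q\right) = \left(-3138 + 46\right) \left(\frac{35}{778 + 35 \left(-20\right)} - 2113\right) = - 3092 \left(\frac{35}{778 - 700} - 2113\right) = - 3092 \left(\frac{35}{78} - 2113\right) = \left(-3092\right) \left(- \frac{164779}{78}\right) = \frac{254748334}{39}$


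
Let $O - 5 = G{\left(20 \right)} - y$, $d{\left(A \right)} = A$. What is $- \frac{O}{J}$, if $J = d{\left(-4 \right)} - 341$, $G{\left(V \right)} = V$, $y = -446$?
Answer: $\frac{157}{115} \approx 1.3652$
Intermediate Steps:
$J = -345$ ($J = -4 - 341 = -345$)
$O = 471$ ($O = 5 + \left(20 - -446\right) = 5 + \left(20 + 446\right) = 5 + 466 = 471$)
$- \frac{O}{J} = - \frac{471}{-345} = - \frac{471 \left(-1\right)}{345} = \left(-1\right) \left(- \frac{157}{115}\right) = \frac{157}{115}$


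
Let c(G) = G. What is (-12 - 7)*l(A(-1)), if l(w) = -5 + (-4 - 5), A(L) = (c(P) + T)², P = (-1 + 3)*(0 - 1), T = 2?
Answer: 266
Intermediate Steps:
P = -2 (P = 2*(-1) = -2)
A(L) = 0 (A(L) = (-2 + 2)² = 0² = 0)
l(w) = -14 (l(w) = -5 - 9 = -14)
(-12 - 7)*l(A(-1)) = (-12 - 7)*(-14) = -19*(-14) = 266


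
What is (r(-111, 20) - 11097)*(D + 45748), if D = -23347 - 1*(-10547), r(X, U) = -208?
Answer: -372477140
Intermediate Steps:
D = -12800 (D = -23347 + 10547 = -12800)
(r(-111, 20) - 11097)*(D + 45748) = (-208 - 11097)*(-12800 + 45748) = -11305*32948 = -372477140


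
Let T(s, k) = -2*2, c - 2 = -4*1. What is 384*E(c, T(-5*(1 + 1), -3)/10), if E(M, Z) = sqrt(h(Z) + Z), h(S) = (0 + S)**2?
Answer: 384*I*sqrt(6)/5 ≈ 188.12*I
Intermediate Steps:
c = -2 (c = 2 - 4*1 = 2 - 4 = -2)
h(S) = S**2
T(s, k) = -4
E(M, Z) = sqrt(Z + Z**2) (E(M, Z) = sqrt(Z**2 + Z) = sqrt(Z + Z**2))
384*E(c, T(-5*(1 + 1), -3)/10) = 384*sqrt((-4/10)*(1 - 4/10)) = 384*sqrt((-4*1/10)*(1 - 4*1/10)) = 384*sqrt(-2*(1 - 2/5)/5) = 384*sqrt(-2/5*3/5) = 384*sqrt(-6/25) = 384*(I*sqrt(6)/5) = 384*I*sqrt(6)/5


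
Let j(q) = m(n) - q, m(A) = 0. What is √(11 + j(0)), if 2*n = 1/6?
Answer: √11 ≈ 3.3166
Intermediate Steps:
n = 1/12 (n = (½)/6 = (½)*(⅙) = 1/12 ≈ 0.083333)
j(q) = -q (j(q) = 0 - q = -q)
√(11 + j(0)) = √(11 - 1*0) = √(11 + 0) = √11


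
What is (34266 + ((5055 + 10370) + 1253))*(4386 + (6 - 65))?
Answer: 220434688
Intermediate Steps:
(34266 + ((5055 + 10370) + 1253))*(4386 + (6 - 65)) = (34266 + (15425 + 1253))*(4386 - 59) = (34266 + 16678)*4327 = 50944*4327 = 220434688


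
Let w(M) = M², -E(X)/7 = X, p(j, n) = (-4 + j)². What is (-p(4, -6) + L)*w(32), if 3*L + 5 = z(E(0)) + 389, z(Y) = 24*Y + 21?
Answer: 138240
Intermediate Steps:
E(X) = -7*X
z(Y) = 21 + 24*Y
L = 135 (L = -5/3 + ((21 + 24*(-7*0)) + 389)/3 = -5/3 + ((21 + 24*0) + 389)/3 = -5/3 + ((21 + 0) + 389)/3 = -5/3 + (21 + 389)/3 = -5/3 + (⅓)*410 = -5/3 + 410/3 = 135)
(-p(4, -6) + L)*w(32) = (-(-4 + 4)² + 135)*32² = (-1*0² + 135)*1024 = (-1*0 + 135)*1024 = (0 + 135)*1024 = 135*1024 = 138240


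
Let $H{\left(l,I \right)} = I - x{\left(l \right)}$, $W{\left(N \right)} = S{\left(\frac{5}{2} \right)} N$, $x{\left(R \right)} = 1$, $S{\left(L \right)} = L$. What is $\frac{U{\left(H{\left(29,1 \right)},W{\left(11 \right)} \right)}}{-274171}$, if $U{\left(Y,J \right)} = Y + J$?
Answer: $- \frac{55}{548342} \approx -0.0001003$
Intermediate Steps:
$W{\left(N \right)} = \frac{5 N}{2}$ ($W{\left(N \right)} = \frac{5}{2} N = 5 \cdot \frac{1}{2} N = \frac{5 N}{2}$)
$H{\left(l,I \right)} = -1 + I$ ($H{\left(l,I \right)} = I - 1 = -1 + I$)
$U{\left(Y,J \right)} = J + Y$
$\frac{U{\left(H{\left(29,1 \right)},W{\left(11 \right)} \right)}}{-274171} = \frac{\frac{5}{2} \cdot 11 + \left(-1 + 1\right)}{-274171} = \left(\frac{55}{2} + 0\right) \left(- \frac{1}{274171}\right) = \frac{55}{2} \left(- \frac{1}{274171}\right) = - \frac{55}{548342}$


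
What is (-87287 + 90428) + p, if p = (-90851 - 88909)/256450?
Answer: 80532969/25645 ≈ 3140.3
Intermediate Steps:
p = -17976/25645 (p = -179760*1/256450 = -17976/25645 ≈ -0.70096)
(-87287 + 90428) + p = (-87287 + 90428) - 17976/25645 = 3141 - 17976/25645 = 80532969/25645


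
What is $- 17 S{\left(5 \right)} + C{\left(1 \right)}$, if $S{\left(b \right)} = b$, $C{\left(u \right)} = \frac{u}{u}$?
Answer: $-84$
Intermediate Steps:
$C{\left(u \right)} = 1$
$- 17 S{\left(5 \right)} + C{\left(1 \right)} = \left(-17\right) 5 + 1 = -85 + 1 = -84$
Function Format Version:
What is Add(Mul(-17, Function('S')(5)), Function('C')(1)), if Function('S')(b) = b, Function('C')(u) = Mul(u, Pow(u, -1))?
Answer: -84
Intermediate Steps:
Function('C')(u) = 1
Add(Mul(-17, Function('S')(5)), Function('C')(1)) = Add(Mul(-17, 5), 1) = Add(-85, 1) = -84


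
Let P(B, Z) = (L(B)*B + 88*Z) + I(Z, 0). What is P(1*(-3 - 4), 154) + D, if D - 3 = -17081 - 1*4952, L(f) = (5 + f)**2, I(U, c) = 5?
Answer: -8501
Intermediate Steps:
D = -22030 (D = 3 + (-17081 - 1*4952) = 3 + (-17081 - 4952) = 3 - 22033 = -22030)
P(B, Z) = 5 + 88*Z + B*(5 + B)**2 (P(B, Z) = ((5 + B)**2*B + 88*Z) + 5 = (B*(5 + B)**2 + 88*Z) + 5 = (88*Z + B*(5 + B)**2) + 5 = 5 + 88*Z + B*(5 + B)**2)
P(1*(-3 - 4), 154) + D = (5 + 88*154 + (1*(-3 - 4))*(5 + 1*(-3 - 4))**2) - 22030 = (5 + 13552 + (1*(-7))*(5 + 1*(-7))**2) - 22030 = (5 + 13552 - 7*(5 - 7)**2) - 22030 = (5 + 13552 - 7*(-2)**2) - 22030 = (5 + 13552 - 7*4) - 22030 = (5 + 13552 - 28) - 22030 = 13529 - 22030 = -8501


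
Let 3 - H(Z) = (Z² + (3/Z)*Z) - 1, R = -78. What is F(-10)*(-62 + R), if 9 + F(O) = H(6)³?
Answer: 6003760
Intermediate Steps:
H(Z) = 1 - Z² (H(Z) = 3 - ((Z² + (3/Z)*Z) - 1) = 3 - ((Z² + 3) - 1) = 3 - ((3 + Z²) - 1) = 3 - (2 + Z²) = 3 + (-2 - Z²) = 1 - Z²)
F(O) = -42884 (F(O) = -9 + (1 - 1*6²)³ = -9 + (1 - 1*36)³ = -9 + (1 - 36)³ = -9 + (-35)³ = -9 - 42875 = -42884)
F(-10)*(-62 + R) = -42884*(-62 - 78) = -42884*(-140) = 6003760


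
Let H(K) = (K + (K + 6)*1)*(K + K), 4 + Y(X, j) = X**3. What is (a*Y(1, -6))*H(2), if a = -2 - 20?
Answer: 2640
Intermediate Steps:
Y(X, j) = -4 + X**3
a = -22
H(K) = 2*K*(6 + 2*K) (H(K) = (K + (6 + K)*1)*(2*K) = (K + (6 + K))*(2*K) = (6 + 2*K)*(2*K) = 2*K*(6 + 2*K))
(a*Y(1, -6))*H(2) = (-22*(-4 + 1**3))*(4*2*(3 + 2)) = (-22*(-4 + 1))*(4*2*5) = -22*(-3)*40 = 66*40 = 2640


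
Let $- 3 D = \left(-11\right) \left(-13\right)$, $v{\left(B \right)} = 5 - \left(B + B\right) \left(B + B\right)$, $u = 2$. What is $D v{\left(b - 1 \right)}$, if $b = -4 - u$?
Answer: $\frac{27313}{3} \approx 9104.3$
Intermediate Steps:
$b = -6$ ($b = -4 - 2 = -6$)
$v{\left(B \right)} = 5 - 4 B^{2}$ ($v{\left(B \right)} = 5 - 2 B 2 B = 5 - 4 B^{2}$)
$D = - \frac{143}{3}$ ($D = - \frac{\left(-11\right) \left(-13\right)}{3} = \left(- \frac{1}{3}\right) 143 = - \frac{143}{3} \approx -47.667$)
$D v{\left(b - 1 \right)} = - \frac{143 \left(5 - 4 \left(-6 - 1\right)^{2}\right)}{3} = - \frac{143 \left(5 - 4 \left(-7\right)^{2}\right)}{3} = - \frac{143 \left(5 - 196\right)}{3} = \left(- \frac{143}{3}\right) \left(-191\right) = \frac{27313}{3}$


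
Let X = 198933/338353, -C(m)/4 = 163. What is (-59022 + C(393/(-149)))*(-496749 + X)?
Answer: 10029786048998736/338353 ≈ 2.9643e+10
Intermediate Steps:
C(m) = -652 (C(m) = -4*163 = -652)
X = 198933/338353 (X = 198933*(1/338353) = 198933/338353 ≈ 0.58794)
(-59022 + C(393/(-149)))*(-496749 + X) = (-59022 - 652)*(-496749 + 198933/338353) = -59674*(-168076315464/338353) = 10029786048998736/338353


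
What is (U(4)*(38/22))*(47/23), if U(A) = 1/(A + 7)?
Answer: 893/2783 ≈ 0.32088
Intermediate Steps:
U(A) = 1/(7 + A)
(U(4)*(38/22))*(47/23) = ((38/22)/(7 + 4))*(47/23) = ((38*(1/22))/11)*(47*(1/23)) = ((1/11)*(19/11))*(47/23) = (19/121)*(47/23) = 893/2783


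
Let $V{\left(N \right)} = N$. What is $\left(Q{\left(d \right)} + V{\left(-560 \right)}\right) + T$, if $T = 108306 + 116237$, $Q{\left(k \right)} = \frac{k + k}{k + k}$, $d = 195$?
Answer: $223984$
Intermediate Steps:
$Q{\left(k \right)} = 1$ ($Q{\left(k \right)} = \frac{2 k}{2 k} = 2 k \frac{1}{2 k} = 1$)
$T = 224543$
$\left(Q{\left(d \right)} + V{\left(-560 \right)}\right) + T = \left(1 - 560\right) + 224543 = -559 + 224543 = 223984$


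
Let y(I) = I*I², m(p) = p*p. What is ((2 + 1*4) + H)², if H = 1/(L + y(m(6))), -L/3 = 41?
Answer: 77952081601/2165320089 ≈ 36.000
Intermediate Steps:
m(p) = p²
L = -123 (L = -3*41 = -123)
y(I) = I³
H = 1/46533 (H = 1/(-123 + (6²)³) = 1/(-123 + 36³) = 1/(-123 + 46656) = 1/46533 ≈ 2.1490e-5)
((2 + 1*4) + H)² = ((2 + 1*4) + 1/46533)² = ((2 + 4) + 1/46533)² = (6 + 1/46533)² = (279199/46533)² = 77952081601/2165320089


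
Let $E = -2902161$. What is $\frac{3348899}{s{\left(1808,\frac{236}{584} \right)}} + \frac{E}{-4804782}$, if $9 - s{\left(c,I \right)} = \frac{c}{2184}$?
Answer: $\frac{1464258555027035}{3573156214} \approx 4.0979 \cdot 10^{5}$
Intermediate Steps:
$s{\left(c,I \right)} = 9 - \frac{c}{2184}$
$\frac{3348899}{s{\left(1808,\frac{236}{584} \right)}} + \frac{E}{-4804782} = \frac{3348899}{9 - \frac{226}{273}} - \frac{2902161}{-4804782} = \frac{3348899}{9 - \frac{226}{273}} - - \frac{967387}{1601594} = \frac{3348899}{\frac{2231}{273}} + \frac{967387}{1601594} = 3348899 \cdot \frac{273}{2231} + \frac{967387}{1601594} = \frac{914249427}{2231} + \frac{967387}{1601594} = \frac{1464258555027035}{3573156214}$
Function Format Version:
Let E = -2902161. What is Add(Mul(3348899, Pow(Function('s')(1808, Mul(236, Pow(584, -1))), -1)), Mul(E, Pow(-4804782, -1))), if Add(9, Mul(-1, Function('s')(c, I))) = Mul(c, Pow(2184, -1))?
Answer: Rational(1464258555027035, 3573156214) ≈ 4.0979e+5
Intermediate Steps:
Function('s')(c, I) = Add(9, Mul(Rational(-1, 2184), c)) (Function('s')(c, I) = Add(9, Mul(-1, Mul(c, Pow(2184, -1)))) = Add(9, Mul(-1, Mul(c, Rational(1, 2184)))) = Add(9, Mul(-1, Mul(Rational(1, 2184), c))) = Add(9, Mul(Rational(-1, 2184), c)))
Add(Mul(3348899, Pow(Function('s')(1808, Mul(236, Pow(584, -1))), -1)), Mul(E, Pow(-4804782, -1))) = Add(Mul(3348899, Pow(Add(9, Mul(Rational(-1, 2184), 1808)), -1)), Mul(-2902161, Pow(-4804782, -1))) = Add(Mul(3348899, Pow(Add(9, Rational(-226, 273)), -1)), Mul(-2902161, Rational(-1, 4804782))) = Add(Mul(3348899, Pow(Rational(2231, 273), -1)), Rational(967387, 1601594)) = Add(Mul(3348899, Rational(273, 2231)), Rational(967387, 1601594)) = Add(Rational(914249427, 2231), Rational(967387, 1601594)) = Rational(1464258555027035, 3573156214)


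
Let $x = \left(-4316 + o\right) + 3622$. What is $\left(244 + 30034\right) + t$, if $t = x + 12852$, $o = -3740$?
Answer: $38696$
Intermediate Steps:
$x = -4434$ ($x = \left(-4316 - 3740\right) + 3622 = -8056 + 3622 = -4434$)
$t = 8418$ ($t = -4434 + 12852 = 8418$)
$\left(244 + 30034\right) + t = \left(244 + 30034\right) + 8418 = 30278 + 8418 = 38696$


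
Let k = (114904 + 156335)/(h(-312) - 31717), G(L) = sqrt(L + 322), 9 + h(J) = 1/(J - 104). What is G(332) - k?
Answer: 37611808/4399339 + sqrt(654) ≈ 34.123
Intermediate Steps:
h(J) = -9 + 1/(-104 + J) (h(J) = -9 + 1/(J - 104) = -9 + 1/(-104 + J))
G(L) = sqrt(322 + L)
k = -37611808/4399339 (k = (114904 + 156335)/((937 - 9*(-312))/(-104 - 312) - 31717) = 271239/((937 + 2808)/(-416) - 31717) = 271239/(-1/416*3745 - 31717) = 271239/(-3745/416 - 31717) = 271239/(-13198017/416) = 271239*(-416/13198017) = -37611808/4399339 ≈ -8.5494)
G(332) - k = sqrt(322 + 332) - 1*(-37611808/4399339) = sqrt(654) + 37611808/4399339 = 37611808/4399339 + sqrt(654)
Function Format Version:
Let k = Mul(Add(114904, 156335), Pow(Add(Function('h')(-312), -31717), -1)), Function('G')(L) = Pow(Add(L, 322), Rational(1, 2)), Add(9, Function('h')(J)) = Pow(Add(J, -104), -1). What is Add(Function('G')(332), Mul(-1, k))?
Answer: Add(Rational(37611808, 4399339), Pow(654, Rational(1, 2))) ≈ 34.123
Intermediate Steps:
Function('h')(J) = Add(-9, Pow(Add(-104, J), -1)) (Function('h')(J) = Add(-9, Pow(Add(J, -104), -1)) = Add(-9, Pow(Add(-104, J), -1)))
Function('G')(L) = Pow(Add(322, L), Rational(1, 2))
k = Rational(-37611808, 4399339) (k = Mul(Add(114904, 156335), Pow(Add(Mul(Pow(Add(-104, -312), -1), Add(937, Mul(-9, -312))), -31717), -1)) = Mul(271239, Pow(Add(Mul(Pow(-416, -1), Add(937, 2808)), -31717), -1)) = Mul(271239, Pow(Add(Mul(Rational(-1, 416), 3745), -31717), -1)) = Mul(271239, Pow(Add(Rational(-3745, 416), -31717), -1)) = Mul(271239, Pow(Rational(-13198017, 416), -1)) = Mul(271239, Rational(-416, 13198017)) = Rational(-37611808, 4399339) ≈ -8.5494)
Add(Function('G')(332), Mul(-1, k)) = Add(Pow(Add(322, 332), Rational(1, 2)), Mul(-1, Rational(-37611808, 4399339))) = Add(Pow(654, Rational(1, 2)), Rational(37611808, 4399339)) = Add(Rational(37611808, 4399339), Pow(654, Rational(1, 2)))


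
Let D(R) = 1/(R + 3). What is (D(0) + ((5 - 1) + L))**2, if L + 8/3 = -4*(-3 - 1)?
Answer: 2809/9 ≈ 312.11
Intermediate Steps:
D(R) = 1/(3 + R)
L = 40/3 (L = -8/3 - 4*(-3 - 1) = -8/3 - 4*(-4) = -8/3 + 16 = 40/3 ≈ 13.333)
(D(0) + ((5 - 1) + L))**2 = (1/(3 + 0) + ((5 - 1) + 40/3))**2 = (1/3 + (4 + 40/3))**2 = (1/3 + 52/3)**2 = (53/3)**2 = 2809/9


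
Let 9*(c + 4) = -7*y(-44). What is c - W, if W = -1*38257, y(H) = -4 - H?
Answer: 343997/9 ≈ 38222.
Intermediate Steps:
W = -38257
c = -316/9 (c = -4 + (-7*(-4 - 1*(-44)))/9 = -4 + (-7*(-4 + 44))/9 = -4 + (-7*40)/9 = -4 + (⅑)*(-280) = -4 - 280/9 = -316/9 ≈ -35.111)
c - W = -316/9 - 1*(-38257) = -316/9 + 38257 = 343997/9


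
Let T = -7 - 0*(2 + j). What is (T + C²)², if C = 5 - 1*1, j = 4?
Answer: 81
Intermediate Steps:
T = -7 (T = -7 - 0*(2 + 4) = -7 - 0*6 = -7 - 1*0 = -7 + 0 = -7)
C = 4 (C = 5 - 1 = 4)
(T + C²)² = (-7 + 4²)² = (-7 + 16)² = 9² = 81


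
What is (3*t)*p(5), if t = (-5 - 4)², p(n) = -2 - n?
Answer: -1701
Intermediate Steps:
t = 81 (t = (-9)² = 81)
(3*t)*p(5) = (3*81)*(-2 - 1*5) = 243*(-2 - 5) = 243*(-7) = -1701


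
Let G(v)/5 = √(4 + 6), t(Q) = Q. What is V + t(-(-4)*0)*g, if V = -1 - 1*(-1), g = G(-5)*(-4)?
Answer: 0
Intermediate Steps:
G(v) = 5*√10 (G(v) = 5*√(4 + 6) = 5*√10)
g = -20*√10 (g = (5*√10)*(-4) = -20*√10 ≈ -63.246)
V = 0 (V = -1 + 1 = 0)
V + t(-(-4)*0)*g = 0 + (-(-4)*0)*(-20*√10) = 0 + (-1*0)*(-20*√10) = 0 + 0*(-20*√10) = 0 + 0 = 0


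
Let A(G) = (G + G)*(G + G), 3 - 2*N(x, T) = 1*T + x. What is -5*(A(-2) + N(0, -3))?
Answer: -95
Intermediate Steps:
N(x, T) = 3/2 - T/2 - x/2 (N(x, T) = 3/2 - (1*T + x)/2 = 3/2 - (T + x)/2 = 3/2 + (-T/2 - x/2) = 3/2 - T/2 - x/2)
A(G) = 4*G**2 (A(G) = (2*G)*(2*G) = 4*G**2)
-5*(A(-2) + N(0, -3)) = -5*(4*(-2)**2 + (3/2 - 1/2*(-3) - 1/2*0)) = -5*(4*4 + (3/2 + 3/2 + 0)) = -5*(16 + 3) = -5*19 = -95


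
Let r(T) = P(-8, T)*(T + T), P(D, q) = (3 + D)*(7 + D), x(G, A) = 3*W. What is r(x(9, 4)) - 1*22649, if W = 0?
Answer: -22649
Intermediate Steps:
x(G, A) = 0 (x(G, A) = 3*0 = 0)
r(T) = 10*T (r(T) = (21 + (-8)**2 + 10*(-8))*(T + T) = (21 + 64 - 80)*(2*T) = 5*(2*T) = 10*T)
r(x(9, 4)) - 1*22649 = 10*0 - 1*22649 = 0 - 22649 = -22649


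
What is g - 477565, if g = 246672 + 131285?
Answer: -99608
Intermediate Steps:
g = 377957
g - 477565 = 377957 - 477565 = -99608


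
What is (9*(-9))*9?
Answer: -729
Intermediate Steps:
(9*(-9))*9 = -81*9 = -729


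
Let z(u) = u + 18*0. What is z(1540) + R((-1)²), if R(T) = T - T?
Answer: 1540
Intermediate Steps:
z(u) = u (z(u) = u + 0 = u)
R(T) = 0
z(1540) + R((-1)²) = 1540 + 0 = 1540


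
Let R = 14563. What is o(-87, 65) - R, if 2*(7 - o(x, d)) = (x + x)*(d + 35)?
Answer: -5856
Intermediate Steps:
o(x, d) = 7 - x*(35 + d) (o(x, d) = 7 - (x + x)*(d + 35)/2 = 7 - 2*x*(35 + d)/2 = 7 - x*(35 + d))
o(-87, 65) - R = (7 - 35*(-87) - 1*65*(-87)) - 1*14563 = (7 + 3045 + 5655) - 14563 = 8707 - 14563 = -5856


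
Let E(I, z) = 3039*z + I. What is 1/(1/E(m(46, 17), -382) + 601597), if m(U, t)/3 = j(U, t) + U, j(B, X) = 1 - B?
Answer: 1160895/698390949314 ≈ 1.6622e-6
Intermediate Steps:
m(U, t) = 3 (m(U, t) = 3*((1 - U) + U) = 3*1 = 3)
E(I, z) = I + 3039*z
1/(1/E(m(46, 17), -382) + 601597) = 1/(1/(3 + 3039*(-382)) + 601597) = 1/(1/(3 - 1160898) + 601597) = 1/(1/(-1160895) + 601597) = 1/(-1/1160895 + 601597) = 1/(698390949314/1160895) = 1160895/698390949314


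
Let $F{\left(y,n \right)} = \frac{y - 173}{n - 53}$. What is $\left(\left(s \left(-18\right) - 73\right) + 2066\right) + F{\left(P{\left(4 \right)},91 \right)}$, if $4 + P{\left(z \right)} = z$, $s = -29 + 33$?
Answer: $\frac{72825}{38} \approx 1916.4$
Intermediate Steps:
$s = 4$
$P{\left(z \right)} = -4 + z$
$F{\left(y,n \right)} = \frac{-173 + y}{-53 + n}$
$\left(\left(s \left(-18\right) - 73\right) + 2066\right) + F{\left(P{\left(4 \right)},91 \right)} = \left(\left(4 \left(-18\right) - 73\right) + 2066\right) + \frac{-173 + \left(-4 + 4\right)}{-53 + 91} = \left(\left(-72 - 73\right) + 2066\right) + \frac{-173 + 0}{38} = \left(-145 + 2066\right) + \frac{1}{38} \left(-173\right) = 1921 - \frac{173}{38} = \frac{72825}{38}$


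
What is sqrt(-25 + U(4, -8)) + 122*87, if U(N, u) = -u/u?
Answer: 10614 + I*sqrt(26) ≈ 10614.0 + 5.099*I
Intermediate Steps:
U(N, u) = -1 (U(N, u) = -1*1 = -1)
sqrt(-25 + U(4, -8)) + 122*87 = sqrt(-25 - 1) + 122*87 = sqrt(-26) + 10614 = I*sqrt(26) + 10614 = 10614 + I*sqrt(26)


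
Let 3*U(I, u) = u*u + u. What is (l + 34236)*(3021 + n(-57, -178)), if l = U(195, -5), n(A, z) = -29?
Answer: 307362176/3 ≈ 1.0245e+8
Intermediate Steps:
U(I, u) = u/3 + u**2/3 (U(I, u) = (u*u + u)/3 = (u**2 + u)/3 = (u + u**2)/3 = u/3 + u**2/3)
l = 20/3 (l = (1/3)*(-5)*(1 - 5) = (1/3)*(-5)*(-4) = 20/3 ≈ 6.6667)
(l + 34236)*(3021 + n(-57, -178)) = (20/3 + 34236)*(3021 - 29) = (102728/3)*2992 = 307362176/3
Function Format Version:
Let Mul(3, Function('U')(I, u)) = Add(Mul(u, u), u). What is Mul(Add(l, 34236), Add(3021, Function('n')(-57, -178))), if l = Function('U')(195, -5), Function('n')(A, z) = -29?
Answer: Rational(307362176, 3) ≈ 1.0245e+8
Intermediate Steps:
Function('U')(I, u) = Add(Mul(Rational(1, 3), u), Mul(Rational(1, 3), Pow(u, 2))) (Function('U')(I, u) = Mul(Rational(1, 3), Add(Mul(u, u), u)) = Mul(Rational(1, 3), Add(Pow(u, 2), u)) = Mul(Rational(1, 3), Add(u, Pow(u, 2))) = Add(Mul(Rational(1, 3), u), Mul(Rational(1, 3), Pow(u, 2))))
l = Rational(20, 3) (l = Mul(Rational(1, 3), -5, Add(1, -5)) = Mul(Rational(1, 3), -5, -4) = Rational(20, 3) ≈ 6.6667)
Mul(Add(l, 34236), Add(3021, Function('n')(-57, -178))) = Mul(Add(Rational(20, 3), 34236), Add(3021, -29)) = Mul(Rational(102728, 3), 2992) = Rational(307362176, 3)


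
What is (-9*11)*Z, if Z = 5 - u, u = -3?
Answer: -792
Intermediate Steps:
Z = 8 (Z = 5 - 1*(-3) = 5 + 3 = 8)
(-9*11)*Z = -9*11*8 = -99*8 = -792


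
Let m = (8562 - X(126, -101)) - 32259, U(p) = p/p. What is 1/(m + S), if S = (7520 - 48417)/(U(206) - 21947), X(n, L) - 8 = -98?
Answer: -21946/518038325 ≈ -4.2364e-5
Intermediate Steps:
X(n, L) = -90 (X(n, L) = 8 - 98 = -90)
U(p) = 1
m = -23607 (m = (8562 - 1*(-90)) - 32259 = (8562 + 90) - 32259 = 8652 - 32259 = -23607)
S = 40897/21946 (S = (7520 - 48417)/(1 - 21947) = -40897/(-21946) = -40897*(-1/21946) = 40897/21946 ≈ 1.8635)
1/(m + S) = 1/(-23607 + 40897/21946) = 1/(-518038325/21946) = -21946/518038325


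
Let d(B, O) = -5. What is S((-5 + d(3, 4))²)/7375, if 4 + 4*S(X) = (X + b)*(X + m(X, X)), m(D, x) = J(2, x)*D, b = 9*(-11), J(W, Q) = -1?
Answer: -1/7375 ≈ -0.00013559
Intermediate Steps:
b = -99
m(D, x) = -D
S(X) = -1 (S(X) = -1 + ((X - 99)*(X - X))/4 = -1 + ((-99 + X)*0)/4 = -1 + (¼)*0 = -1 + 0 = -1)
S((-5 + d(3, 4))²)/7375 = -1/7375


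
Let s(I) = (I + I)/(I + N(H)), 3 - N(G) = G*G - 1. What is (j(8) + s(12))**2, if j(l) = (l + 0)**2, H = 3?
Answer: 222784/49 ≈ 4546.6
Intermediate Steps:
N(G) = 4 - G**2 (N(G) = 3 - (G*G - 1) = 3 - (G**2 - 1) = 3 - (-1 + G**2) = 3 + (1 - G**2) = 4 - G**2)
j(l) = l**2
s(I) = 2*I/(-5 + I) (s(I) = (I + I)/(I + (4 - 1*3**2)) = (2*I)/(I + (4 - 1*9)) = (2*I)/(I + (4 - 9)) = (2*I)/(I - 5) = (2*I)/(-5 + I) = 2*I/(-5 + I))
(j(8) + s(12))**2 = (8**2 + 2*12/(-5 + 12))**2 = (64 + 2*12/7)**2 = (64 + 2*12*(1/7))**2 = (64 + 24/7)**2 = (472/7)**2 = 222784/49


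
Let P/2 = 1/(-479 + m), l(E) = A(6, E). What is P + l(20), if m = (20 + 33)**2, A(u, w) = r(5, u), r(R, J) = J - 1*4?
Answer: 2331/1165 ≈ 2.0009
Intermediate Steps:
r(R, J) = -4 + J (r(R, J) = J - 4 = -4 + J)
A(u, w) = -4 + u
l(E) = 2 (l(E) = -4 + 6 = 2)
m = 2809 (m = 53**2 = 2809)
P = 1/1165 (P = 2/(-479 + 2809) = 2/2330 = 2*(1/2330) = 1/1165 ≈ 0.00085837)
P + l(20) = 1/1165 + 2 = 2331/1165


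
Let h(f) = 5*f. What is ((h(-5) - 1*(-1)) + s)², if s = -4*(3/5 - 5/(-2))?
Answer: 33124/25 ≈ 1325.0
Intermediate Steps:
s = -62/5 (s = -4*(3*(⅕) - 5*(-½)) = -4*(⅗ + 5/2) = -4*31/10 = -62/5 ≈ -12.400)
((h(-5) - 1*(-1)) + s)² = ((5*(-5) - 1*(-1)) - 62/5)² = ((-25 + 1) - 62/5)² = (-24 - 62/5)² = (-182/5)² = 33124/25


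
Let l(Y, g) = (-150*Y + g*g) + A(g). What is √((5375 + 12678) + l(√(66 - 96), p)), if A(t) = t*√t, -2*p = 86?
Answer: √(19902 - 150*I*√30 - 43*I*√43) ≈ 141.13 - 3.91*I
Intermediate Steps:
p = -43 (p = -½*86 = -43)
A(t) = t^(3/2)
l(Y, g) = g² + g^(3/2) - 150*Y (l(Y, g) = (-150*Y + g*g) + g^(3/2) = (-150*Y + g²) + g^(3/2) = (g² - 150*Y) + g^(3/2) = g² + g^(3/2) - 150*Y)
√((5375 + 12678) + l(√(66 - 96), p)) = √((5375 + 12678) + ((-43)² + (-43)^(3/2) - 150*√(66 - 96))) = √(18053 + (1849 - 43*I*√43 - 150*I*√30)) = √(18053 + (1849 - 150*I*√30 - 43*I*√43)) = √(19902 - 150*I*√30 - 43*I*√43)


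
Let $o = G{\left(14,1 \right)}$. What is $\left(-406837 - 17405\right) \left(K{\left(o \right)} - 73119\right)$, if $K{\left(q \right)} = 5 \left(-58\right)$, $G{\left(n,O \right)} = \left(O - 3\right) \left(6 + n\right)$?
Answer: $31143180978$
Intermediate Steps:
$G{\left(n,O \right)} = \left(-3 + O\right) \left(6 + n\right)$
$o = -40$ ($o = -18 - 42 + 6 \cdot 1 + 1 \cdot 14 = -18 - 42 + 6 + 14 = -40$)
$K{\left(q \right)} = -290$
$\left(-406837 - 17405\right) \left(K{\left(o \right)} - 73119\right) = \left(-406837 - 17405\right) \left(-290 - 73119\right) = \left(-424242\right) \left(-73409\right) = 31143180978$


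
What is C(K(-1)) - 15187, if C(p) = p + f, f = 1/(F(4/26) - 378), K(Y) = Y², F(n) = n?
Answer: -74593645/4912 ≈ -15186.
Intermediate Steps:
f = -13/4912 (f = 1/(4/26 - 378) = 1/(4*(1/26) - 378) = 1/(2/13 - 378) = 1/(-4912/13) = -13/4912 ≈ -0.0026466)
C(p) = -13/4912 + p (C(p) = p - 13/4912 = -13/4912 + p)
C(K(-1)) - 15187 = (-13/4912 + (-1)²) - 15187 = (-13/4912 + 1) - 15187 = 4899/4912 - 15187 = -74593645/4912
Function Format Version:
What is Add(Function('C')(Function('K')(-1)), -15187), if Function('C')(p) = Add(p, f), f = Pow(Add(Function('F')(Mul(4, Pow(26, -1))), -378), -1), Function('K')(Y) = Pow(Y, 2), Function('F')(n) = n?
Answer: Rational(-74593645, 4912) ≈ -15186.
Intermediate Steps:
f = Rational(-13, 4912) (f = Pow(Add(Mul(4, Pow(26, -1)), -378), -1) = Pow(Add(Mul(4, Rational(1, 26)), -378), -1) = Pow(Add(Rational(2, 13), -378), -1) = Pow(Rational(-4912, 13), -1) = Rational(-13, 4912) ≈ -0.0026466)
Function('C')(p) = Add(Rational(-13, 4912), p) (Function('C')(p) = Add(p, Rational(-13, 4912)) = Add(Rational(-13, 4912), p))
Add(Function('C')(Function('K')(-1)), -15187) = Add(Add(Rational(-13, 4912), Pow(-1, 2)), -15187) = Add(Add(Rational(-13, 4912), 1), -15187) = Add(Rational(4899, 4912), -15187) = Rational(-74593645, 4912)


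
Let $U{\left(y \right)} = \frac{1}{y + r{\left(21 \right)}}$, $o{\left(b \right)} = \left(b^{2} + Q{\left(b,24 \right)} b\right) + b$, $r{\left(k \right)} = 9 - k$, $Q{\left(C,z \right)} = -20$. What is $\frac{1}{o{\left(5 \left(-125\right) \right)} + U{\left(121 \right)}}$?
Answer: $\frac{109}{43872501} \approx 2.4845 \cdot 10^{-6}$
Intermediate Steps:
$o{\left(b \right)} = b^{2} - 19 b$ ($o{\left(b \right)} = \left(b^{2} - 20 b\right) + b = b^{2} - 19 b$)
$U{\left(y \right)} = \frac{1}{-12 + y}$ ($U{\left(y \right)} = \frac{1}{y + \left(9 - 21\right)} = \frac{1}{y - 12} = \frac{1}{-12 + y}$)
$\frac{1}{o{\left(5 \left(-125\right) \right)} + U{\left(121 \right)}} = \frac{1}{5 \left(-125\right) \left(-19 + 5 \left(-125\right)\right) + \frac{1}{-12 + 121}} = \frac{1}{- 625 \left(-19 - 625\right) + \frac{1}{109}} = \frac{1}{\left(-625\right) \left(-644\right) + \frac{1}{109}} = \frac{1}{402500 + \frac{1}{109}} = \frac{1}{\frac{43872501}{109}} = \frac{109}{43872501}$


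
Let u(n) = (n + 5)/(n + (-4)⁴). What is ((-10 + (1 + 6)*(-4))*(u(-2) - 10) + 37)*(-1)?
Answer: -52902/127 ≈ -416.55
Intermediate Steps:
u(n) = (5 + n)/(256 + n) (u(n) = (5 + n)/(n + 256) = (5 + n)/(256 + n))
((-10 + (1 + 6)*(-4))*(u(-2) - 10) + 37)*(-1) = ((-10 + (1 + 6)*(-4))*((5 - 2)/(256 - 2) - 10) + 37)*(-1) = ((-10 + 7*(-4))*(3/254 - 10) + 37)*(-1) = ((-10 - 28)*((1/254)*3 - 10) + 37)*(-1) = (-38*(3/254 - 10) + 37)*(-1) = (-38*(-2537/254) + 37)*(-1) = (48203/127 + 37)*(-1) = (52902/127)*(-1) = -52902/127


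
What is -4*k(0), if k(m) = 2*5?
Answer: -40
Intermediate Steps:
k(m) = 10
-4*k(0) = -4*10 = -40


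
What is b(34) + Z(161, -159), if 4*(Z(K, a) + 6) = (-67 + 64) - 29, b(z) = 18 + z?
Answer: 38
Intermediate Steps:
Z(K, a) = -14 (Z(K, a) = -6 + ((-67 + 64) - 29)/4 = -6 + (-3 - 29)/4 = -6 + (¼)*(-32) = -6 - 8 = -14)
b(34) + Z(161, -159) = (18 + 34) - 14 = 52 - 14 = 38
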